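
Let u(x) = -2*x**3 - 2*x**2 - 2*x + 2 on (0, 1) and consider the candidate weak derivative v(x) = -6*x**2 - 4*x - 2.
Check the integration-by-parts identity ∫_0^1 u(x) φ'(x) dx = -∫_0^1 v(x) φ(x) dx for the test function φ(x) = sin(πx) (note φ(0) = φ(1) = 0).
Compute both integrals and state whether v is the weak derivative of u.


LHS = -24/π^3 + 14/π, RHS = -24/π^3 + 14/π. Yes, v = u' weakly.

u(x) = -2*x**3 - 2*x**2 - 2*x + 2, classical derivative u'(x) = -6*x**2 - 4*x - 2.
φ(x) = sin(πx), so φ'(x) = π*cos(π*x).
Note φ(0) = φ(1) = 0, so the boundary term u·φ vanishes.
LHS = ∫_0^1 u(x) φ'(x) dx = ∫_0^1 (-2*π*x^3*cos(π*x) - 2*π*x^2*cos(π*x) - 2*π*x*cos(π*x) + 2*π*cos(π*x)) dx. Term by term:
  ∫_0^1 2*π*cos(π*x) dx = 0;  ∫_0^1 -2*π*x*cos(π*x) dx = 4/π;  ∫_0^1 -2*π*x^2*cos(π*x) dx = 4/π;
  ∫_0^1 -2*π*x^3*cos(π*x) dx = -24/π^3 + 6/π.
Sum: 0 + 4/π + 4/π + -24/π^3 + 6/π = -24/π^3 + 14/π.
So LHS = -24/π^3 + 14/π.
∫_0^1 v(x) φ(x) dx = ∫_0^1 (-6*x^2*sin(π*x) - 4*x*sin(π*x) - 2*sin(π*x)) dx. Term by term:
  ∫_0^1 -2*sin(π*x) dx = -4/π;  ∫_0^1 -6*x^2*sin(π*x) dx = -6/π + 24/π^3;  ∫_0^1 -4*x*sin(π*x) dx = -4/π.
Sum: -4/π + -6/π + 24/π^3 − 4/π = -14/π + 24/π^3.
So RHS = -∫_0^1 v(x) φ(x) dx = -24/π^3 + 14/π.
LHS = RHS, so the identity holds for this test φ.
Moreover u is smooth here and v(x) = u'(x) = -6*x**2 - 4*x - 2 pointwise, so the identity holds for every test function. Hence v is the weak derivative of u.


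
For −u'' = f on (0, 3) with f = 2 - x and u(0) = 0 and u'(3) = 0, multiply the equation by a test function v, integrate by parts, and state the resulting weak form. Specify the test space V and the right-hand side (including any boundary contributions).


V = {v ∈ H^1(0, 3) : v(0) = 0} (test functions vanish at x = 0 where u is specified); weak form: ∫_0^3 u'v' dx = ∫_0^3 (2 - x) v dx for all v ∈ V.

Multiply both sides by a test function v and integrate from 0 to 3:
  ∫_0^3 −u''(x) v(x) dx = ∫_0^3 f(x) v(x) dx.
Integrate the LHS by parts once:
  ∫_0^3 −u'' v dx = −[u'(x) v(x)]_0^3 + ∫_0^3 u'(x) v'(x) dx.
Thus ∫_0^3 u'(x) v'(x) dx = ∫_0^3 f(x) v(x) dx + [u'(x) v(x)]_0^3.
Choose V so that boundary terms are either known or forced to vanish.
Mixed BC: u(0) = 0 (Dirichlet) and u'(3) = 0 (Neumann). Define V = {v ∈ H^1(0, 3) : v(0) = 0}. Then [u' v]_0^3 = u'(3)·v(3) − u'(0)·0 = 0.
Weak formulation: find u (satisfying any essential BC) such that ∫_0^3 u'(x) v'(x) dx = ∫_0^3 f v dx for all v ∈ V (Dirichlet at 0 absorbed into V; the Neumann datum at x = 3 is zero, so no boundary term remains).
Substituting f(x) = 2 - x, the right-hand side is ∫_0^3 (2 - x) v dx.


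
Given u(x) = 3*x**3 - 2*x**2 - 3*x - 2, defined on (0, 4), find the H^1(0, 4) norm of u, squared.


||u||_{H^1}^2 = 765756/35

The H^1 norm (squared) on an interval (0, L) is
  ||u||_{H^1}^2 = ∫_0^L u(x)^2 dx + ∫_0^L u'(x)^2 dx.
Compute u'(x) = 9*x**2 - 4*x - 3.
Then u(x)^2 = 9*x**6 - 12*x**5 - 14*x**4 + 17*x**2 + 12*x + 4 and u'(x)^2 = 81*x**4 - 72*x**3 - 38*x**2 + 24*x + 9.
Integrate each monomial from 0 to 4 using ∫_0^4 c·x^n dx = c·4^(n+1)/(n+1):
  ∫_0^4 u(x)^2 dx = ∫_0^4 (9*x^6 - 12*x^5 - 14*x^4 + 17*x^2 + 12*x + 4) dx. Term by term:
    ∫_0^4 9*x^6 dx = 147456/7;  ∫_0^4 -12*x^5 dx = -8192;  ∫_0^4 -14*x^4 dx = -14336/5;
    ∫_0^4 17*x^2 dx = 1088/3;  ∫_0^4 12*x dx = 96;  ∫_0^4 4 dx = 16.
  Sum: 147456/7 − 8192 − 14336/5 + 1088/3 + 96 + 16 = 1100464/105.
  ∫_0^4 u'(x)^2 dx = ∫_0^4 (81*x^4 - 72*x^3 - 38*x^2 + 24*x + 9) dx. Term by term:
    ∫_0^4 81*x^4 dx = 82944/5;  ∫_0^4 -72*x^3 dx = -4608;  ∫_0^4 -38*x^2 dx = -2432/3;
    ∫_0^4 24*x dx = 192;  ∫_0^4 9 dx = 36.
  Sum: 82944/5 − 4608 − 2432/3 + 192 + 36 = 170972/15.
Adding: ||u||_{H^1}^2 = 1100464/105 + 170972/15 = 765756/35.


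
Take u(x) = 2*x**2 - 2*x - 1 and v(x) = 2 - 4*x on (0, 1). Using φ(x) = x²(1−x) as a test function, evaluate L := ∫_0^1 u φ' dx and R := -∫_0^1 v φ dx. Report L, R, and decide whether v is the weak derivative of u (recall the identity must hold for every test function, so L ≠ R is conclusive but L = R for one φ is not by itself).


LHS = -1/30, RHS = 1/30. No, v is not the weak derivative of u.

u(x) = 2*x**2 - 2*x - 1, classical derivative u'(x) = 4*x - 2.
φ(x) = x²(1−x), so φ'(x) = x*(2 - 3*x).
Note φ(0) = φ(1) = 0, so the boundary term u·φ vanishes.
LHS = ∫_0^1 u(x) φ'(x) dx = ∫_0^1 (-6*x^4 + 10*x^3 - x^2 - 2*x) dx. Term by term:
  ∫_0^1 -6*x^4 dx = -6/5;  ∫_0^1 10*x^3 dx = 5/2;  ∫_0^1 -x^2 dx = -1/3;
  ∫_0^1 -2*x dx = -1.
Sum: -6/5 + 5/2 − 1/3 − 1 = -1/30.
So LHS = -1/30.
∫_0^1 v(x) φ(x) dx = ∫_0^1 (4*x^4 - 6*x^3 + 2*x^2) dx. Term by term:
  ∫_0^1 4*x^4 dx = 4/5;  ∫_0^1 -6*x^3 dx = -3/2;  ∫_0^1 2*x^2 dx = 2/3.
Sum: 4/5 − 3/2 + 2/3 = -1/30.
So RHS = -∫_0^1 v(x) φ(x) dx = 1/30.
LHS − RHS = -1/15 ≠ 0, so the identity fails.
(For a valid weak derivative the identity must hold for EVERY test function, in particular this one. The failure shows v is NOT the weak derivative of u.)
Correct weak derivative would be u'(x) = 4*x - 2.


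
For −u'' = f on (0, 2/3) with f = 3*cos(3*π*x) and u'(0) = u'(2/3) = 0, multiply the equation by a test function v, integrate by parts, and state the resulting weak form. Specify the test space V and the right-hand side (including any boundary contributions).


V = H^1(0, 2/3) (no boundary constraint on v; u is determined up to an additive constant); weak form: ∫_0^2/3 u'v' dx = ∫_0^2/3 (3*cos(3*π*x)) v dx for all v ∈ V.

Multiply both sides by a test function v and integrate from 0 to 2/3:
  ∫_0^2/3 −u''(x) v(x) dx = ∫_0^2/3 f(x) v(x) dx.
Integrate the LHS by parts once:
  ∫_0^2/3 −u'' v dx = −[u'(x) v(x)]_0^2/3 + ∫_0^2/3 u'(x) v'(x) dx.
Thus ∫_0^2/3 u'(x) v'(x) dx = ∫_0^2/3 f(x) v(x) dx + [u'(x) v(x)]_0^2/3.
Choose V so that boundary terms are either known or forced to vanish.
u has homogeneous Neumann: u'(0) = u'(2/3) = 0. So [u' v]_0^2/3 = 0·v(2/3) − 0·v(0) = 0 for any v; take V = H^1(0, 2/3).
Weak formulation: find u (satisfying any essential BC) such that ∫_0^2/3 u'(x) v'(x) dx = ∫_0^2/3 f v dx for all v ∈ V (homogeneous Neumann, so boundary terms vanish).
Substituting f(x) = 3*cos(3*π*x), the right-hand side is ∫_0^2/3 (3*cos(3*π*x)) v dx.
Compatibility check (pure Neumann): taking v ≡ 1 ∈ V gives 0 = ∫_0^2/3 f dx + (0) − (0), i.e. ∫_0^2/3 f dx must equal u'(0) − u'(2/3) = 0. Indeed ∫_0^2/3 (3*cos(3*π*x)) dx = 0, so the data are compatible. The solution is then unique only up to an additive constant (fix it e.g. by requiring ∫_0^2/3 u dx = 0).


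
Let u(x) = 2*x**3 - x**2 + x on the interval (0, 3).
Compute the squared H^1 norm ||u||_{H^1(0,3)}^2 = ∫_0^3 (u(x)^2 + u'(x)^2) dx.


||u||_{H^1}^2 = 165747/70

The H^1 norm (squared) on an interval (0, L) is
  ||u||_{H^1}^2 = ∫_0^L u(x)^2 dx + ∫_0^L u'(x)^2 dx.
Compute u'(x) = 6*x**2 - 2*x + 1.
Then u(x)^2 = 4*x**6 - 4*x**5 + 5*x**4 - 2*x**3 + x**2 and u'(x)^2 = 36*x**4 - 24*x**3 + 16*x**2 - 4*x + 1.
Integrate each monomial from 0 to 3 using ∫_0^3 c·x^n dx = c·3^(n+1)/(n+1):
  ∫_0^3 u(x)^2 dx = ∫_0^3 (4*x^6 - 4*x^5 + 5*x^4 - 2*x^3 + x^2) dx. Term by term:
    ∫_0^3 4*x^6 dx = 8748/7;  ∫_0^3 -4*x^5 dx = -486;  ∫_0^3 5*x^4 dx = 243;
    ∫_0^3 -2*x^3 dx = -81/2;  ∫_0^3 x^2 dx = 9.
  Sum: 8748/7 − 486 + 243 − 81/2 + 9 = 13653/14.
  ∫_0^3 u'(x)^2 dx = ∫_0^3 (36*x^4 - 24*x^3 + 16*x^2 - 4*x + 1) dx. Term by term:
    ∫_0^3 36*x^4 dx = 8748/5;  ∫_0^3 -24*x^3 dx = -486;  ∫_0^3 16*x^2 dx = 144;
    ∫_0^3 -4*x dx = -18;  ∫_0^3 1 dx = 3.
  Sum: 8748/5 − 486 + 144 − 18 + 3 = 6963/5.
Adding: ||u||_{H^1}^2 = 13653/14 + 6963/5 = 165747/70.


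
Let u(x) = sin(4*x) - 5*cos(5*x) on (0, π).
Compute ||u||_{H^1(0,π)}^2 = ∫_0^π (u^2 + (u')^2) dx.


||u||_{H^1(0,π)}^2 = 2080/9 + 667*π/2

u'(x) = 25*sin(5*x) + 4*cos(4*x).
Expand u² and (u')² and integrate term by term on (0, π), using: for integers n ≥ 1, ∫_0^π sin²(nx) dx = ∫_0^π cos²(nx) dx = π/2; for n ≠ n', ∫_0^π sin(nx)sin(n'x) dx = ∫_0^π cos(nx)cos(n'x) dx = 0; and by product-to-sum, ∫_0^π sin(nx)cos(n'x) dx = ½∫_0^π [sin((n+n')x) + sin((n−n')x)] dx, which is 0 when n+n' is even and 2n/(n²−n'²) when n+n' is odd (it need not vanish on (0, π)).
  u² squared terms: (-5)²·∫cos(5x)² dx = 25·π/2 = 25*π/2;  (1)²·∫sin(4x)² dx = 1·π/2 = π/2.
  u² cross terms: 2·(-5)·(1)·∫cos(5x)·sin(4x) dx = -10·(-8/9) = 80/9.
  So ∫_0^π u² dx = 25*π/2 + π/2 + 80/9 = 80/9 + 13*π.
  (u')² squared terms: (4)²·∫cos(4x)² dx = 16·π/2 = 8*π;  (25)²·∫sin(5x)² dx = 625·π/2 = 625*π/2.
  (u')² cross terms: 2·(4)·(25)·∫cos(4x)·sin(5x) dx = 200·(10/9) = 2000/9.
  So ∫_0^π (u')² dx = 8*π + 625*π/2 + 2000/9 = 2000/9 + 641*π/2.
||u||_{H^1}^2 = (80/9 + 13*π) + (2000/9 + 641*π/2) = 2080/9 + 667*π/2.


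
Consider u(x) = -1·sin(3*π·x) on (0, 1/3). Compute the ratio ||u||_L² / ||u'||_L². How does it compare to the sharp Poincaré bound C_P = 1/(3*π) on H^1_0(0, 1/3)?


||u||_L² / ||u'||_L² = 1/(3*π) = C_P.

u(x) = -1·sin(3*π·x), so u'(x) = -3*π*cos(3*π*x).
Writing u(x) = A·sin(kπx/L) with A = -1 and k = 1, use ∫_0^L sin²(kπx/L) dx = L/2 and ∫_0^L cos²(kπx/L) dx = L/2.
u² = 1·sin²(3*π·x) and (u')² = 9*π^2·cos²(3*π·x), and each of sin², cos² integrates to L/2 = 1/6 over (0, 1/3).
∫_0^1/3 u² dx = 1/6, so ||u||_L² = sqrt(6)/6.
∫_0^1/3 (u')² dx = 3*π^2/2, so ||u'||_L² = sqrt(6)*π/2.
Ratio ||u||_L² / ||u'||_L² = 1/(3*π).
Sharp Poincaré constant on H^1_0(0, 1/3) is C_P = L/π = 1/(3*π), achieved by sin(3*π·x).
This is the k = 1 eigenfunction (up to amplitude), so the ratio equals the sharp Poincaré constant exactly.


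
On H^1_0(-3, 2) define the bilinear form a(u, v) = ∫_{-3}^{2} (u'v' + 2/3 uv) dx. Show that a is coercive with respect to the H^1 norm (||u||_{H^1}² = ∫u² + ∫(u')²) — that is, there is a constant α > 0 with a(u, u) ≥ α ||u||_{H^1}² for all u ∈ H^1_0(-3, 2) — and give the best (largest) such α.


α = (π^2 + 50/3)/(π^2 + 25)

Coercivity of a(·,·) on H^1_0(-3, 2) means a(u, u) ≥ α ||u||_{H^1}² for every u ∈ H^1_0.
The interval has length L = 5, and Poincaré/coercivity depend only on L. Here a(u, u) = ∫(u')² + (2/3)·∫u².
Here 0 < c = 2/3 < 1. The condition a(u,u) ≥ α||u||_{H^1}² reads (1−α)∫(u')² ≥ (α−c)∫u². Any admissible α is ≤ 1 (rapidly oscillating u have ∫u²/∫(u')² → 0), and α = 1 would force 0 ≥ (1−c)∫u², impossible since c < 1; so 1−α > 0. By the sharp Poincaré inequality on H^1_0 of an interval of length L, ∫(u')² ≥ (π/L)²∫u² with equality for the first sine mode sin(π(x−x₀)/L) (x₀ the left endpoint), so the inequality holds for all u iff (1−α)(π/L)² ≥ α − c, i.e. α ≤ ((π/L)² + c)/((π/L)² + 1) = (1 + c(L/π)²)/(1 + (L/π)²). With (π/L)² = π^2/25 and c = 2/3, the largest admissible constant is α = ((π/L)² + c)/((π/L)² + 1).
Simplifying, α = (π^2 + 50/3)/(π^2 + 25).


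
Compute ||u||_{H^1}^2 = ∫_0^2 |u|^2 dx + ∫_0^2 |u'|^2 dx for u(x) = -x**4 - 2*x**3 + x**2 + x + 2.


||u||_{H^1}^2 = 287038/315

The H^1 norm (squared) on an interval (0, L) is
  ||u||_{H^1}^2 = ∫_0^L u(x)^2 dx + ∫_0^L u'(x)^2 dx.
Compute u'(x) = -4*x**3 - 6*x**2 + 2*x + 1.
Then u(x)^2 = x**8 + 4*x**7 + 2*x**6 - 6*x**5 - 7*x**4 - 6*x**3 + 5*x**2 + 4*x + 4 and u'(x)^2 = 16*x**6 + 48*x**5 + 20*x**4 - 32*x**3 - 8*x**2 + 4*x + 1.
Integrate each monomial from 0 to 2 using ∫_0^2 c·x^n dx = c·2^(n+1)/(n+1):
  ∫_0^2 u(x)^2 dx = ∫_0^2 (x^8 + 4*x^7 + 2*x^6 - 6*x^5 - 7*x^4 - 6*x^3 + 5*x^2 + 4*x + 4) dx. Term by term:
    ∫_0^2 x^8 dx = 512/9;  ∫_0^2 4*x^7 dx = 128;  ∫_0^2 2*x^6 dx = 256/7;
    ∫_0^2 -6*x^5 dx = -64;  ∫_0^2 -7*x^4 dx = -224/5;  ∫_0^2 -6*x^3 dx = -24;
    ∫_0^2 5*x^2 dx = 40/3;  ∫_0^2 4*x dx = 8;  ∫_0^2 4 dx = 8.
  Sum: 512/9 + 128 + 256/7 − 64 − 224/5 − 24 + 40/3 + 8 + 8 = 37168/315.
  ∫_0^2 u'(x)^2 dx = ∫_0^2 (16*x^6 + 48*x^5 + 20*x^4 - 32*x^3 - 8*x^2 + 4*x + 1) dx. Term by term:
    ∫_0^2 16*x^6 dx = 2048/7;  ∫_0^2 48*x^5 dx = 512;  ∫_0^2 20*x^4 dx = 128;
    ∫_0^2 -32*x^3 dx = -128;  ∫_0^2 -8*x^2 dx = -64/3;  ∫_0^2 4*x dx = 8;
    ∫_0^2 1 dx = 2.
  Sum: 2048/7 + 512 + 128 − 128 − 64/3 + 8 + 2 = 16658/21.
Adding: ||u||_{H^1}^2 = 37168/315 + 16658/21 = 287038/315.


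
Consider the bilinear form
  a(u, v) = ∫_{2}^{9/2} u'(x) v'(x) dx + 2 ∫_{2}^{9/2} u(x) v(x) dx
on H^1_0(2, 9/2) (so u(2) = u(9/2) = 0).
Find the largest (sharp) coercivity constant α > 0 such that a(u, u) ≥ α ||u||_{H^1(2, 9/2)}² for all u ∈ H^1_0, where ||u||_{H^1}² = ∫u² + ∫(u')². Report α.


α = 1

Coercivity of a(·,·) on H^1_0(2, 9/2) means a(u, u) ≥ α ||u||_{H^1}² for every u ∈ H^1_0.
The interval has length L = 5/2, and Poincaré/coercivity depend only on L. Here a(u, u) = ∫(u')² + (2)·∫u².
Here c = 2 ≥ 1, so a(u,u) = ∫(u')² + c∫u² ≥ ∫(u')² + ∫u² = ||u||_{H^1}², i.e. α = 1 works. No larger α is possible: a(u,u) ≥ α||u||_{H^1}² means (1−α)∫(u')² ≥ (α−c)∫u², and for the modes u_n = sin(nπ(x−x₀)/L) (x₀ the left endpoint) one has ∫u_n²/∫(u_n')² = (L/(nπ))² → 0, so a(u_n,u_n)/||u_n||_{H^1}² → 1. Hence the optimal constant is α = 1.
Therefore α = 1.


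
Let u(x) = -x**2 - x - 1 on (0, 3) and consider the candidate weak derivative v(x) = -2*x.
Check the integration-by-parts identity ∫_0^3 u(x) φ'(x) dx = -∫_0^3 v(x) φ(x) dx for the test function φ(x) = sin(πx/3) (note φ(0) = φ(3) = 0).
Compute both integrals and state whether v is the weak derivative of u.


LHS = 24/π, RHS = 18/π. No, v is not the weak derivative of u.

u(x) = -x**2 - x - 1, classical derivative u'(x) = -2*x - 1.
φ(x) = sin(πx/3), so φ'(x) = π*cos(π*x/3)/3.
Note φ(0) = φ(3) = 0, so the boundary term u·φ vanishes.
LHS = ∫_0^3 u(x) φ'(x) dx = ∫_0^3 (-π*x^2*cos(π*x/3)/3 - π*x*cos(π*x/3)/3 - π*cos(π*x/3)/3) dx. Term by term:
  ∫_0^3 -π*cos(π*x/3)/3 dx = 0;  ∫_0^3 -π*x*cos(π*x/3)/3 dx = 6/π;  ∫_0^3 -π*x^2*cos(π*x/3)/3 dx = 18/π.
Sum: 0 + 6/π + 18/π = 24/π.
So LHS = 24/π.
∫_0^3 v(x) φ(x) dx = ∫_0^3 (-2*x*sin(π*x/3)) dx. Term by term:
  ∫_0^3 -2*x*sin(π*x/3) dx = -18/π.
So RHS = -∫_0^3 v(x) φ(x) dx = 18/π.
LHS − RHS = 6/π ≠ 0, so the identity fails.
(For a valid weak derivative the identity must hold for EVERY test function, in particular this one. The failure shows v is NOT the weak derivative of u.)
Correct weak derivative would be u'(x) = -2*x - 1.


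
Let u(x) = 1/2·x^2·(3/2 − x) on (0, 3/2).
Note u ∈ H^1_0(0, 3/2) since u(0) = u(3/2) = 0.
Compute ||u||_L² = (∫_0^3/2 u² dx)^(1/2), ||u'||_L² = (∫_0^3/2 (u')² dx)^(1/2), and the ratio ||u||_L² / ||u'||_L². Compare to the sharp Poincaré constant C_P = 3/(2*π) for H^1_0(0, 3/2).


||u||_L² / ||u'||_L² = 3*sqrt(14)/28 < C_P = 3/(2*π).

u(x) = 1/2·x^2·(3/2 − x), so u'(x) = 3*x*(1 - x)/2.
u(x) = 1/2·x^2·(3/2 − x) vanishes at x = 0 and x = 3/2, so u ∈ H^1_0(0, 3/2). Differentiate via the product rule and integrate the resulting polynomials term by term.
  ∫_0^3/2 u² dx = ∫_0^3/2 (x^6/4 - 3*x^5/4 + 9*x^4/16) dx. Term by term:
    ∫_0^3/2 x^6/4 dx = 2187/3584;  ∫_0^3/2 -3*x^5/4 dx = -729/512;  ∫_0^3/2 9*x^4/16 dx = 2187/2560.
  Sum: 2187/3584 − 729/512 + 2187/2560 = 729/17920.
  ∫_0^3/2 (u')² dx = ∫_0^3/2 (9*x^4/4 - 9*x^3/2 + 9*x^2/4) dx. Term by term:
    ∫_0^3/2 9*x^4/4 dx = 2187/640;  ∫_0^3/2 -9*x^3/2 dx = -729/128;  ∫_0^3/2 9*x^2/4 dx = 81/32.
  Sum: 2187/640 − 729/128 + 81/32 = 81/320.
∫_0^3/2 u² dx = 729/17920, so ||u||_L² = 27*sqrt(70)/1120.
∫_0^3/2 (u')² dx = 81/320, so ||u'||_L² = 9*sqrt(5)/40.
Ratio ||u||_L² / ||u'||_L² = 3*sqrt(14)/28.
Sharp Poincaré constant on H^1_0(0, 3/2) is C_P = L/π = 3/(2*π), achieved by sin(2*π/3·x).
A polynomial bump cannot attain the sharp Poincaré constant (only the first sine eigenfunction does), so the ratio is strictly less than C_P, consistent with ||u||_L² ≤ C_P ||u'||_L².


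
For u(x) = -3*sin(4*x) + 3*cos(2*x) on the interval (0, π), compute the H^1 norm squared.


||u||_{H^1(0,π)}^2 = 99*π

u'(x) = -6*sin(2*x) - 12*cos(4*x).
Expand u² and (u')² and integrate term by term on (0, π), using: for integers n ≥ 1, ∫_0^π sin²(nx) dx = ∫_0^π cos²(nx) dx = π/2; for n ≠ n', ∫_0^π sin(nx)sin(n'x) dx = ∫_0^π cos(nx)cos(n'x) dx = 0; and by product-to-sum, ∫_0^π sin(nx)cos(n'x) dx = ½∫_0^π [sin((n+n')x) + sin((n−n')x)] dx, which is 0 when n+n' is even and 2n/(n²−n'²) when n+n' is odd (it need not vanish on (0, π)).
  u² squared terms: (-3)²·∫sin(4x)² dx = 9·π/2 = 9*π/2;  (3)²·∫cos(2x)² dx = 9·π/2 = 9*π/2.
  u² cross terms: 2·(-3)·(3)·∫sin(4x)·cos(2x) dx = -18·(0) = 0.
  So ∫_0^π u² dx = 9*π/2 + 9*π/2 + 0 = 9*π.
  (u')² squared terms: (-12)²·∫cos(4x)² dx = 144·π/2 = 72*π;  (-6)²·∫sin(2x)² dx = 36·π/2 = 18*π.
  (u')² cross terms: 2·(-12)·(-6)·∫cos(4x)·sin(2x) dx = 144·(0) = 0.
  So ∫_0^π (u')² dx = 72*π + 18*π + 0 = 90*π.
||u||_{H^1}^2 = (9*π) + (90*π) = 99*π.


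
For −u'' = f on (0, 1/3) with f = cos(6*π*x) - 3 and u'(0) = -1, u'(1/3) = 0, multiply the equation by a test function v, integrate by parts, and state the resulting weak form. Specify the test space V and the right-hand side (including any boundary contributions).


V = H^1(0, 1/3) (v unrestricted at boundary; u is determined up to an additive constant); weak form: ∫_0^1/3 u'v' dx = ∫_0^1/3 (cos(6*π*x) - 3) v dx + v(0) for all v ∈ V.

Multiply both sides by a test function v and integrate from 0 to 1/3:
  ∫_0^1/3 −u''(x) v(x) dx = ∫_0^1/3 f(x) v(x) dx.
Integrate the LHS by parts once:
  ∫_0^1/3 −u'' v dx = −[u'(x) v(x)]_0^1/3 + ∫_0^1/3 u'(x) v'(x) dx.
Thus ∫_0^1/3 u'(x) v'(x) dx = ∫_0^1/3 f(x) v(x) dx + [u'(x) v(x)]_0^1/3.
Choose V so that boundary terms are either known or forced to vanish.
u has inhomogeneous Neumann u'(0) = -1, u'(1/3) = 0. [u' v]_0^1/3 = (0)·v(1/3) − (-1)·v(0) = v(0). Take V = H^1(0, 1/3); boundary term becomes part of RHS.
Weak formulation: find u (satisfying any essential BC) such that ∫_0^1/3 u'(x) v'(x) dx = ∫_0^1/3 f v dx + v(0) for all v ∈ V (Neumann data are natural BCs: they enter the RHS as boundary terms).
Substituting f(x) = cos(6*π*x) - 3, the right-hand side is ∫_0^1/3 (cos(6*π*x) - 3) v dx + v(0).
Compatibility check (pure Neumann): taking v ≡ 1 ∈ V gives 0 = ∫_0^1/3 f dx + (0) − (-1), i.e. ∫_0^1/3 f dx must equal u'(0) − u'(1/3) = -1. Indeed ∫_0^1/3 (cos(6*π*x) - 3) dx = -1, so the data are compatible. The solution is then unique only up to an additive constant (fix it e.g. by requiring ∫_0^1/3 u dx = 0).


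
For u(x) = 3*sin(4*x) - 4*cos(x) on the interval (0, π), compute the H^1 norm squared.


||u||_{H^1(0,π)}^2 = -128/5 + 185*π/2

u'(x) = 4*sin(x) + 12*cos(4*x).
Expand u² and (u')² and integrate term by term on (0, π), using: for integers n ≥ 1, ∫_0^π sin²(nx) dx = ∫_0^π cos²(nx) dx = π/2; for n ≠ n', ∫_0^π sin(nx)sin(n'x) dx = ∫_0^π cos(nx)cos(n'x) dx = 0; and by product-to-sum, ∫_0^π sin(nx)cos(n'x) dx = ½∫_0^π [sin((n+n')x) + sin((n−n')x)] dx, which is 0 when n+n' is even and 2n/(n²−n'²) when n+n' is odd (it need not vanish on (0, π)).
  u² squared terms: (-4)²·∫cos(x)² dx = 16·π/2 = 8*π;  (3)²·∫sin(4x)² dx = 9·π/2 = 9*π/2.
  u² cross terms: 2·(-4)·(3)·∫cos(x)·sin(4x) dx = -24·(8/15) = -64/5.
  So ∫_0^π u² dx = 8*π + 9*π/2 − 64/5 = -64/5 + 25*π/2.
  (u')² squared terms: (4)²·∫sin(x)² dx = 16·π/2 = 8*π;  (12)²·∫cos(4x)² dx = 144·π/2 = 72*π.
  (u')² cross terms: 2·(4)·(12)·∫sin(x)·cos(4x) dx = 96·(-2/15) = -64/5.
  So ∫_0^π (u')² dx = 8*π + 72*π − 64/5 = -64/5 + 80*π.
||u||_{H^1}^2 = (-64/5 + 25*π/2) + (-64/5 + 80*π) = -128/5 + 185*π/2.


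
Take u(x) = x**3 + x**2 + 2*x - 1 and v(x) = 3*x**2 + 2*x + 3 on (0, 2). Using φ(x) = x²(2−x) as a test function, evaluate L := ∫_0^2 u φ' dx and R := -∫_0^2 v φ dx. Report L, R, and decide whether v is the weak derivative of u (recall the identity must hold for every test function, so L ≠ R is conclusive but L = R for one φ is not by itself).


LHS = -184/15, RHS = -68/5. No, v is not the weak derivative of u.

u(x) = x**3 + x**2 + 2*x - 1, classical derivative u'(x) = 3*x**2 + 2*x + 2.
φ(x) = x²(2−x), so φ'(x) = x*(4 - 3*x).
Note φ(0) = φ(2) = 0, so the boundary term u·φ vanishes.
LHS = ∫_0^2 u(x) φ'(x) dx = ∫_0^2 (-3*x^5 + x^4 - 2*x^3 + 11*x^2 - 4*x) dx. Term by term:
  ∫_0^2 -3*x^5 dx = -32;  ∫_0^2 x^4 dx = 32/5;  ∫_0^2 -2*x^3 dx = -8;
  ∫_0^2 11*x^2 dx = 88/3;  ∫_0^2 -4*x dx = -8.
Sum: -32 + 32/5 − 8 + 88/3 − 8 = -184/15.
So LHS = -184/15.
∫_0^2 v(x) φ(x) dx = ∫_0^2 (-3*x^5 + 4*x^4 + x^3 + 6*x^2) dx. Term by term:
  ∫_0^2 -3*x^5 dx = -32;  ∫_0^2 4*x^4 dx = 128/5;  ∫_0^2 x^3 dx = 4;
  ∫_0^2 6*x^2 dx = 16.
Sum: -32 + 128/5 + 4 + 16 = 68/5.
So RHS = -∫_0^2 v(x) φ(x) dx = -68/5.
LHS − RHS = 4/3 ≠ 0, so the identity fails.
(For a valid weak derivative the identity must hold for EVERY test function, in particular this one. The failure shows v is NOT the weak derivative of u.)
Correct weak derivative would be u'(x) = 3*x**2 + 2*x + 2.


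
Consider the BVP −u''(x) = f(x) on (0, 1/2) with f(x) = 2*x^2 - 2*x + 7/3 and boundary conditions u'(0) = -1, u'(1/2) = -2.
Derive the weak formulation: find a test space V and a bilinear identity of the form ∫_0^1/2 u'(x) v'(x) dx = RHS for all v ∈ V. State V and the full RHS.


V = H^1(0, 1/2) (v unrestricted at boundary; u is determined up to an additive constant); weak form: ∫_0^1/2 u'v' dx = ∫_0^1/2 (2*x^2 - 2*x + 7/3) v dx − 2·v(1/2) + v(0) for all v ∈ V.

Multiply both sides by a test function v and integrate from 0 to 1/2:
  ∫_0^1/2 −u''(x) v(x) dx = ∫_0^1/2 f(x) v(x) dx.
Integrate the LHS by parts once:
  ∫_0^1/2 −u'' v dx = −[u'(x) v(x)]_0^1/2 + ∫_0^1/2 u'(x) v'(x) dx.
Thus ∫_0^1/2 u'(x) v'(x) dx = ∫_0^1/2 f(x) v(x) dx + [u'(x) v(x)]_0^1/2.
Choose V so that boundary terms are either known or forced to vanish.
u has inhomogeneous Neumann u'(0) = -1, u'(1/2) = -2. [u' v]_0^1/2 = (-2)·v(1/2) − (-1)·v(0) = − 2·v(1/2) + v(0). Take V = H^1(0, 1/2); boundary term becomes part of RHS.
Weak formulation: find u (satisfying any essential BC) such that ∫_0^1/2 u'(x) v'(x) dx = ∫_0^1/2 f v dx − 2·v(1/2) + v(0) for all v ∈ V (Neumann data are natural BCs: they enter the RHS as boundary terms).
Substituting f(x) = 2*x^2 - 2*x + 7/3, the right-hand side is ∫_0^1/2 (2*x^2 - 2*x + 7/3) v dx − 2·v(1/2) + v(0).
Compatibility check (pure Neumann): taking v ≡ 1 ∈ V gives 0 = ∫_0^1/2 f dx + (-2) − (-1), i.e. ∫_0^1/2 f dx must equal u'(0) − u'(1/2) = 1. Indeed ∫_0^1/2 (2*x^2 - 2*x + 7/3) dx = 1, so the data are compatible. The solution is then unique only up to an additive constant (fix it e.g. by requiring ∫_0^1/2 u dx = 0).


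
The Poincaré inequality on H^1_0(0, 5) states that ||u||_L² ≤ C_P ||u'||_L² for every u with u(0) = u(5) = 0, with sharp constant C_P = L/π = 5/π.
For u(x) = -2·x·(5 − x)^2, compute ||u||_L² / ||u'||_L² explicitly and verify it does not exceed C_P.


||u||_L² / ||u'||_L² = 5*sqrt(14)/14 < C_P = 5/π.

u(x) = -2·x·(5 − x)^2, so u'(x) = 2*(5 - 3*x)*(x - 5).
u(x) = -2·x·(5 − x)^2 vanishes at x = 0 and x = 5, so u ∈ H^1_0(0, 5). Differentiate via the product rule and integrate the resulting polynomials term by term.
  ∫_0^5 u² dx = ∫_0^5 (4*x^6 - 80*x^5 + 600*x^4 - 2000*x^3 + 2500*x^2) dx. Term by term:
    ∫_0^5 4*x^6 dx = 312500/7;  ∫_0^5 -80*x^5 dx = -625000/3;  ∫_0^5 600*x^4 dx = 375000;
    ∫_0^5 -2000*x^3 dx = -312500;  ∫_0^5 2500*x^2 dx = 312500/3.
  Sum: 312500/7 − 625000/3 + 375000 − 312500 + 312500/3 = 62500/21.
  ∫_0^5 (u')² dx = ∫_0^5 (36*x^4 - 480*x^3 + 2200*x^2 - 4000*x + 2500) dx. Term by term:
    ∫_0^5 36*x^4 dx = 22500;  ∫_0^5 -480*x^3 dx = -75000;  ∫_0^5 2200*x^2 dx = 275000/3;
    ∫_0^5 -4000*x dx = -50000;  ∫_0^5 2500 dx = 12500.
  Sum: 22500 − 75000 + 275000/3 − 50000 + 12500 = 5000/3.
∫_0^5 u² dx = 62500/21, so ||u||_L² = 250*sqrt(21)/21.
∫_0^5 (u')² dx = 5000/3, so ||u'||_L² = 50*sqrt(6)/3.
Ratio ||u||_L² / ||u'||_L² = 5*sqrt(14)/14.
Sharp Poincaré constant on H^1_0(0, 5) is C_P = L/π = 5/π, achieved by sin(π/5·x).
A polynomial bump cannot attain the sharp Poincaré constant (only the first sine eigenfunction does), so the ratio is strictly less than C_P, consistent with ||u||_L² ≤ C_P ||u'||_L².


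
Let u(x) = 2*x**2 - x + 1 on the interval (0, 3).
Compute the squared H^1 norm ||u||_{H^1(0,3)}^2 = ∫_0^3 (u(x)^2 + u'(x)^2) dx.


||u||_{H^1}^2 = 1317/5

The H^1 norm (squared) on an interval (0, L) is
  ||u||_{H^1}^2 = ∫_0^L u(x)^2 dx + ∫_0^L u'(x)^2 dx.
Compute u'(x) = 4*x - 1.
Then u(x)^2 = 4*x**4 - 4*x**3 + 5*x**2 - 2*x + 1 and u'(x)^2 = 16*x**2 - 8*x + 1.
Integrate each monomial from 0 to 3 using ∫_0^3 c·x^n dx = c·3^(n+1)/(n+1):
  ∫_0^3 u(x)^2 dx = ∫_0^3 (4*x^4 - 4*x^3 + 5*x^2 - 2*x + 1) dx. Term by term:
    ∫_0^3 4*x^4 dx = 972/5;  ∫_0^3 -4*x^3 dx = -81;  ∫_0^3 5*x^2 dx = 45;
    ∫_0^3 -2*x dx = -9;  ∫_0^3 1 dx = 3.
  Sum: 972/5 − 81 + 45 − 9 + 3 = 762/5.
  ∫_0^3 u'(x)^2 dx = ∫_0^3 (16*x^2 - 8*x + 1) dx. Term by term:
    ∫_0^3 16*x^2 dx = 144;  ∫_0^3 -8*x dx = -36;  ∫_0^3 1 dx = 3.
  Sum: 144 − 36 + 3 = 111.
Adding: ||u||_{H^1}^2 = 762/5 + 111 = 1317/5.


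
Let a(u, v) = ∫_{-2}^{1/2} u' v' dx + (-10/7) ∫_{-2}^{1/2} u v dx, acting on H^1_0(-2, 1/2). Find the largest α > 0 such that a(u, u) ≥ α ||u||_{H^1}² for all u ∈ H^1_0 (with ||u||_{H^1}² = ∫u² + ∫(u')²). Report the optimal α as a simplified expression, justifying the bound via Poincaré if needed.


α = 2*(-125 + 14*π^2)/(7*(25 + 4*π^2))

Coercivity of a(·,·) on H^1_0(-2, 1/2) means a(u, u) ≥ α ||u||_{H^1}² for every u ∈ H^1_0.
The interval has length L = 5/2, and Poincaré/coercivity depend only on L. Here a(u, u) = ∫(u')² + (-10/7)·∫u².
Here c = -10/7 < 0 with |c| < (π/L)² = 4*π^2/25, so coercivity still holds. The condition a(u,u) ≥ α||u||_{H^1}² reads (1−α)∫(u')² ≥ (α−c)∫u². Any admissible α is ≤ 1 (rapidly oscillating u have ∫u²/∫(u')² → 0), and α = 1 would force 0 ≥ (1−c)∫u², impossible since c < 1; so 1−α > 0. By the sharp Poincaré inequality on H^1_0 of an interval of length L, ∫(u')² ≥ (π/L)²∫u² with equality for the first sine mode sin(π(x−x₀)/L) (x₀ the left endpoint), so the inequality holds for all u iff (1−α)(π/L)² ≥ α − c, i.e. α ≤ ((π/L)² + c)/((π/L)² + 1) = (1 + c(L/π)²)/(1 + (L/π)²). (Direct route, valid since c ≤ 0: Poincaré gives c∫u² ≥ c(L/π)²∫(u')², so a(u,u) ≥ (1 + c(L/π)²)∫(u')², while ||u||_{H^1}² ≤ (1 + (L/π)²)∫(u')²; dividing yields the same α.) With (π/L)² = 4*π^2/25 and c = -10/7, the largest admissible constant is α = ((π/L)² + c)/((π/L)² + 1).
Simplifying, α = 2*(-125 + 14*π^2)/(7*(25 + 4*π^2)).


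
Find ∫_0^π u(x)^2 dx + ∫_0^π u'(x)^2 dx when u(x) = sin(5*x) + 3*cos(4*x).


||u||_{H^1(0,π)}^2 = 340/3 + 179*π/2

u'(x) = -12*sin(4*x) + 5*cos(5*x).
Expand u² and (u')² and integrate term by term on (0, π), using: for integers n ≥ 1, ∫_0^π sin²(nx) dx = ∫_0^π cos²(nx) dx = π/2; for n ≠ n', ∫_0^π sin(nx)sin(n'x) dx = ∫_0^π cos(nx)cos(n'x) dx = 0; and by product-to-sum, ∫_0^π sin(nx)cos(n'x) dx = ½∫_0^π [sin((n+n')x) + sin((n−n')x)] dx, which is 0 when n+n' is even and 2n/(n²−n'²) when n+n' is odd (it need not vanish on (0, π)).
  u² squared terms: (3)²·∫cos(4x)² dx = 9·π/2 = 9*π/2;  (1)²·∫sin(5x)² dx = 1·π/2 = π/2.
  u² cross terms: 2·(3)·(1)·∫cos(4x)·sin(5x) dx = 6·(10/9) = 20/3.
  So ∫_0^π u² dx = 9*π/2 + π/2 + 20/3 = 20/3 + 5*π.
  (u')² squared terms: (-12)²·∫sin(4x)² dx = 144·π/2 = 72*π;  (5)²·∫cos(5x)² dx = 25·π/2 = 25*π/2.
  (u')² cross terms: 2·(-12)·(5)·∫sin(4x)·cos(5x) dx = -120·(-8/9) = 320/3.
  So ∫_0^π (u')² dx = 72*π + 25*π/2 + 320/3 = 320/3 + 169*π/2.
||u||_{H^1}^2 = (20/3 + 5*π) + (320/3 + 169*π/2) = 340/3 + 179*π/2.


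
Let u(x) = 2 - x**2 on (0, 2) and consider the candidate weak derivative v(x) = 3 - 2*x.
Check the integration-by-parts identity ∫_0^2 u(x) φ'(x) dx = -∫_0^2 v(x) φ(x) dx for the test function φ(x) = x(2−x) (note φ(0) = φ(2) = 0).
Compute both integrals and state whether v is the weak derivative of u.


LHS = 8/3, RHS = -4/3. No, v is not the weak derivative of u.

u(x) = 2 - x**2, classical derivative u'(x) = -2*x.
φ(x) = x(2−x), so φ'(x) = 2 - 2*x.
Note φ(0) = φ(2) = 0, so the boundary term u·φ vanishes.
LHS = ∫_0^2 u(x) φ'(x) dx = ∫_0^2 (2*x^3 - 2*x^2 - 4*x + 4) dx. Term by term:
  ∫_0^2 2*x^3 dx = 8;  ∫_0^2 -2*x^2 dx = -16/3;  ∫_0^2 -4*x dx = -8;
  ∫_0^2 4 dx = 8.
Sum: 8 − 16/3 − 8 + 8 = 8/3.
So LHS = 8/3.
∫_0^2 v(x) φ(x) dx = ∫_0^2 (2*x^3 - 7*x^2 + 6*x) dx. Term by term:
  ∫_0^2 2*x^3 dx = 8;  ∫_0^2 -7*x^2 dx = -56/3;  ∫_0^2 6*x dx = 12.
Sum: 8 − 56/3 + 12 = 4/3.
So RHS = -∫_0^2 v(x) φ(x) dx = -4/3.
LHS − RHS = 4 ≠ 0, so the identity fails.
(For a valid weak derivative the identity must hold for EVERY test function, in particular this one. The failure shows v is NOT the weak derivative of u.)
Correct weak derivative would be u'(x) = -2*x.


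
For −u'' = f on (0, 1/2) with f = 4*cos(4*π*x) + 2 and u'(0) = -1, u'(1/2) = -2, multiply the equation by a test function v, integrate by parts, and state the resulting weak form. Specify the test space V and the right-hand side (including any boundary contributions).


V = H^1(0, 1/2) (v unrestricted at boundary; u is determined up to an additive constant); weak form: ∫_0^1/2 u'v' dx = ∫_0^1/2 (4*cos(4*π*x) + 2) v dx − 2·v(1/2) + v(0) for all v ∈ V.

Multiply both sides by a test function v and integrate from 0 to 1/2:
  ∫_0^1/2 −u''(x) v(x) dx = ∫_0^1/2 f(x) v(x) dx.
Integrate the LHS by parts once:
  ∫_0^1/2 −u'' v dx = −[u'(x) v(x)]_0^1/2 + ∫_0^1/2 u'(x) v'(x) dx.
Thus ∫_0^1/2 u'(x) v'(x) dx = ∫_0^1/2 f(x) v(x) dx + [u'(x) v(x)]_0^1/2.
Choose V so that boundary terms are either known or forced to vanish.
u has inhomogeneous Neumann u'(0) = -1, u'(1/2) = -2. [u' v]_0^1/2 = (-2)·v(1/2) − (-1)·v(0) = − 2·v(1/2) + v(0). Take V = H^1(0, 1/2); boundary term becomes part of RHS.
Weak formulation: find u (satisfying any essential BC) such that ∫_0^1/2 u'(x) v'(x) dx = ∫_0^1/2 f v dx − 2·v(1/2) + v(0) for all v ∈ V (Neumann data are natural BCs: they enter the RHS as boundary terms).
Substituting f(x) = 4*cos(4*π*x) + 2, the right-hand side is ∫_0^1/2 (4*cos(4*π*x) + 2) v dx − 2·v(1/2) + v(0).
Compatibility check (pure Neumann): taking v ≡ 1 ∈ V gives 0 = ∫_0^1/2 f dx + (-2) − (-1), i.e. ∫_0^1/2 f dx must equal u'(0) − u'(1/2) = 1. Indeed ∫_0^1/2 (4*cos(4*π*x) + 2) dx = 1, so the data are compatible. The solution is then unique only up to an additive constant (fix it e.g. by requiring ∫_0^1/2 u dx = 0).


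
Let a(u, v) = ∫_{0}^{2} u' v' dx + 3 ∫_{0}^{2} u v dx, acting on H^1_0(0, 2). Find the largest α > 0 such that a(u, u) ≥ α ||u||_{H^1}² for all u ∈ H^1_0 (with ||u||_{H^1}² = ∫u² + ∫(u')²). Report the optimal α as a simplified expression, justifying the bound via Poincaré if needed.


α = 1

Coercivity of a(·,·) on H^1_0(0, 2) means a(u, u) ≥ α ||u||_{H^1}² for every u ∈ H^1_0.
The interval has length L = 2, and Poincaré/coercivity depend only on L. Here a(u, u) = ∫(u')² + (3)·∫u².
Here c = 3 ≥ 1, so a(u,u) = ∫(u')² + c∫u² ≥ ∫(u')² + ∫u² = ||u||_{H^1}², i.e. α = 1 works. No larger α is possible: a(u,u) ≥ α||u||_{H^1}² means (1−α)∫(u')² ≥ (α−c)∫u², and for the modes u_n = sin(nπ(x−x₀)/L) (x₀ the left endpoint) one has ∫u_n²/∫(u_n')² = (L/(nπ))² → 0, so a(u_n,u_n)/||u_n||_{H^1}² → 1. Hence the optimal constant is α = 1.
Therefore α = 1.


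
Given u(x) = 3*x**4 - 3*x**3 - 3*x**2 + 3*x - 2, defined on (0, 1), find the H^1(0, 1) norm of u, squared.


||u||_{H^1}^2 = 663/140

The H^1 norm (squared) on an interval (0, L) is
  ||u||_{H^1}^2 = ∫_0^L u(x)^2 dx + ∫_0^L u'(x)^2 dx.
Compute u'(x) = 12*x**3 - 9*x**2 - 6*x + 3.
Then u(x)^2 = 9*x**8 - 18*x**7 - 9*x**6 + 36*x**5 - 21*x**4 - 6*x**3 + 21*x**2 - 12*x + 4 and u'(x)^2 = 144*x**6 - 216*x**5 - 63*x**4 + 180*x**3 - 18*x**2 - 36*x + 9.
Integrate each monomial from 0 to 1 using ∫_0^1 c·x^n dx = c·1^(n+1)/(n+1):
  ∫_0^1 u(x)^2 dx = ∫_0^1 (9*x^8 - 18*x^7 - 9*x^6 + 36*x^5 - 21*x^4 - 6*x^3 + 21*x^2 - 12*x + 4) dx. Term by term:
    ∫_0^1 9*x^8 dx = 1;  ∫_0^1 -18*x^7 dx = -9/4;  ∫_0^1 -9*x^6 dx = -9/7;
    ∫_0^1 36*x^5 dx = 6;  ∫_0^1 -21*x^4 dx = -21/5;  ∫_0^1 -6*x^3 dx = -3/2;
    ∫_0^1 21*x^2 dx = 7;  ∫_0^1 -12*x dx = -6;  ∫_0^1 4 dx = 4.
  Sum: 1 − 9/4 − 9/7 + 6 − 21/5 − 3/2 + 7 − 6 + 4 = 387/140.
  ∫_0^1 u'(x)^2 dx = ∫_0^1 (144*x^6 - 216*x^5 - 63*x^4 + 180*x^3 - 18*x^2 - 36*x + 9) dx. Term by term:
    ∫_0^1 144*x^6 dx = 144/7;  ∫_0^1 -216*x^5 dx = -36;  ∫_0^1 -63*x^4 dx = -63/5;
    ∫_0^1 180*x^3 dx = 45;  ∫_0^1 -18*x^2 dx = -6;  ∫_0^1 -36*x dx = -18;
    ∫_0^1 9 dx = 9.
  Sum: 144/7 − 36 − 63/5 + 45 − 6 − 18 + 9 = 69/35.
Adding: ||u||_{H^1}^2 = 387/140 + 69/35 = 663/140.


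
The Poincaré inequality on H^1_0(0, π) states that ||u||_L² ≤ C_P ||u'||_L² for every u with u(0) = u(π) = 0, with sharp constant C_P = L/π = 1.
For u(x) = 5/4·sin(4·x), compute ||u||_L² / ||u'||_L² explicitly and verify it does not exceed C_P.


||u||_L² / ||u'||_L² = 1/4 < C_P = 1.

u(x) = 5/4·sin(4·x), so u'(x) = 5*cos(4*x).
Writing u(x) = A·sin(kπx/L) with A = 5/4 and k = 4, use ∫_0^L sin²(kπx/L) dx = L/2 and ∫_0^L cos²(kπx/L) dx = L/2.
u² = 25/16·sin²(4·x) and (u')² = 25·cos²(4·x), and each of sin², cos² integrates to L/2 = π/2 over (0, π).
∫_0^π u² dx = 25*π/32, so ||u||_L² = 5*sqrt(2)*sqrt(π)/8.
∫_0^π (u')² dx = 25*π/2, so ||u'||_L² = 5*sqrt(2)*sqrt(π)/2.
Ratio ||u||_L² / ||u'||_L² = 1/4.
Sharp Poincaré constant on H^1_0(0, π) is C_P = L/π = 1, achieved by sin(x).
This is the k = 4 harmonic; the ratio L/(kπ) is strictly less than C_P = L/π, consistent with the sharp inequality ||u||_L² ≤ C_P ||u'||_L².


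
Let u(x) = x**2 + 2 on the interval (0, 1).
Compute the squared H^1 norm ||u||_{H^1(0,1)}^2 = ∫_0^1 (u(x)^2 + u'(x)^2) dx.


||u||_{H^1}^2 = 103/15

The H^1 norm (squared) on an interval (0, L) is
  ||u||_{H^1}^2 = ∫_0^L u(x)^2 dx + ∫_0^L u'(x)^2 dx.
Compute u'(x) = 2*x.
Then u(x)^2 = x**4 + 4*x**2 + 4 and u'(x)^2 = 4*x**2.
Integrate each monomial from 0 to 1 using ∫_0^1 c·x^n dx = c·1^(n+1)/(n+1):
  ∫_0^1 u(x)^2 dx = ∫_0^1 (x^4 + 4*x^2 + 4) dx. Term by term:
    ∫_0^1 x^4 dx = 1/5;  ∫_0^1 4*x^2 dx = 4/3;  ∫_0^1 4 dx = 4.
  Sum: 1/5 + 4/3 + 4 = 83/15.
  ∫_0^1 u'(x)^2 dx = ∫_0^1 (4*x^2) dx. Term by term:
    ∫_0^1 4*x^2 dx = 4/3.
Adding: ||u||_{H^1}^2 = 83/15 + 4/3 = 103/15.


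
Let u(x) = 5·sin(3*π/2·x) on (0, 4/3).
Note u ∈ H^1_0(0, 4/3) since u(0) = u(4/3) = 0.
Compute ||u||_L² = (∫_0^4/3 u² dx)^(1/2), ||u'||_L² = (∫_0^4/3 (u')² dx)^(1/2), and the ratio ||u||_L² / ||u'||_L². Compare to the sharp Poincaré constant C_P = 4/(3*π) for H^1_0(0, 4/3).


||u||_L² / ||u'||_L² = 2/(3*π) < C_P = 4/(3*π).

u(x) = 5·sin(3*π/2·x), so u'(x) = 15*π*cos(3*π*x/2)/2.
Writing u(x) = A·sin(kπx/L) with A = 5 and k = 2, use ∫_0^L sin²(kπx/L) dx = L/2 and ∫_0^L cos²(kπx/L) dx = L/2.
u² = 25·sin²(3*π/2·x) and (u')² = 225*π^2/4·cos²(3*π/2·x), and each of sin², cos² integrates to L/2 = 2/3 over (0, 4/3).
∫_0^4/3 u² dx = 50/3, so ||u||_L² = 5*sqrt(6)/3.
∫_0^4/3 (u')² dx = 75*π^2/2, so ||u'||_L² = 5*sqrt(6)*π/2.
Ratio ||u||_L² / ||u'||_L² = 2/(3*π).
Sharp Poincaré constant on H^1_0(0, 4/3) is C_P = L/π = 4/(3*π), achieved by sin(3*π/4·x).
This is the k = 2 harmonic; the ratio L/(kπ) is strictly less than C_P = L/π, consistent with the sharp inequality ||u||_L² ≤ C_P ||u'||_L².


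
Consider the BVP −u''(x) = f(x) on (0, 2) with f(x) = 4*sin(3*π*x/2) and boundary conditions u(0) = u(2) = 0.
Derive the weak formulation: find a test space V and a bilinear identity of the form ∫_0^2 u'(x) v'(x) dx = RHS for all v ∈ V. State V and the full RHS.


V = H^1_0(0, 2) (so v(0) = v(2) = 0); weak form: ∫_0^2 u'v' dx = ∫_0^2 (4*sin(3*π*x/2)) v dx for all v ∈ V.

Multiply both sides by a test function v and integrate from 0 to 2:
  ∫_0^2 −u''(x) v(x) dx = ∫_0^2 f(x) v(x) dx.
Integrate the LHS by parts once:
  ∫_0^2 −u'' v dx = −[u'(x) v(x)]_0^2 + ∫_0^2 u'(x) v'(x) dx.
Thus ∫_0^2 u'(x) v'(x) dx = ∫_0^2 f(x) v(x) dx + [u'(x) v(x)]_0^2.
Choose V so that boundary terms are either known or forced to vanish.
u is Dirichlet: u(0) = u(2) = 0. Let V = H^1_0(0, 2); then v(0) = v(2) = 0, and [u' v]_0^2 = 0.
Weak formulation: find u (satisfying any essential BC) such that ∫_0^2 u'(x) v'(x) dx = ∫_0^2 f v dx for all v ∈ V.
Substituting f(x) = 4*sin(3*π*x/2), the right-hand side is ∫_0^2 (4*sin(3*π*x/2)) v dx.


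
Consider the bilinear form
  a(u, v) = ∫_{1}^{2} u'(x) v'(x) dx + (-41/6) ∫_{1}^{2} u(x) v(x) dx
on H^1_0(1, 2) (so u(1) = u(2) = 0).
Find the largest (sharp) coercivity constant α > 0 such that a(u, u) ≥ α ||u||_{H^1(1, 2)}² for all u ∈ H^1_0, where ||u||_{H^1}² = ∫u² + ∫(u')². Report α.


α = (-41/6 + π^2)/(1 + π^2)

Coercivity of a(·,·) on H^1_0(1, 2) means a(u, u) ≥ α ||u||_{H^1}² for every u ∈ H^1_0.
The interval has length L = 1, and Poincaré/coercivity depend only on L. Here a(u, u) = ∫(u')² + (-41/6)·∫u².
Here c = -41/6 < 0 with |c| < (π/L)² = π^2, so coercivity still holds. The condition a(u,u) ≥ α||u||_{H^1}² reads (1−α)∫(u')² ≥ (α−c)∫u². Any admissible α is ≤ 1 (rapidly oscillating u have ∫u²/∫(u')² → 0), and α = 1 would force 0 ≥ (1−c)∫u², impossible since c < 1; so 1−α > 0. By the sharp Poincaré inequality on H^1_0 of an interval of length L, ∫(u')² ≥ (π/L)²∫u² with equality for the first sine mode sin(π(x−x₀)/L) (x₀ the left endpoint), so the inequality holds for all u iff (1−α)(π/L)² ≥ α − c, i.e. α ≤ ((π/L)² + c)/((π/L)² + 1) = (1 + c(L/π)²)/(1 + (L/π)²). (Direct route, valid since c ≤ 0: Poincaré gives c∫u² ≥ c(L/π)²∫(u')², so a(u,u) ≥ (1 + c(L/π)²)∫(u')², while ||u||_{H^1}² ≤ (1 + (L/π)²)∫(u')²; dividing yields the same α.) With (π/L)² = π^2 and c = -41/6, the largest admissible constant is α = ((π/L)² + c)/((π/L)² + 1).
Simplifying, α = (-41/6 + π^2)/(1 + π^2).


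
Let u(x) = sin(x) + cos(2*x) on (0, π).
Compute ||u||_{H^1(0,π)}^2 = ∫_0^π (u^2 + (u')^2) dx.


||u||_{H^1(0,π)}^2 = -20/3 + 7*π/2

u'(x) = -2*sin(2*x) + cos(x).
Expand u² and (u')² and integrate term by term on (0, π), using: for integers n ≥ 1, ∫_0^π sin²(nx) dx = ∫_0^π cos²(nx) dx = π/2; for n ≠ n', ∫_0^π sin(nx)sin(n'x) dx = ∫_0^π cos(nx)cos(n'x) dx = 0; and by product-to-sum, ∫_0^π sin(nx)cos(n'x) dx = ½∫_0^π [sin((n+n')x) + sin((n−n')x)] dx, which is 0 when n+n' is even and 2n/(n²−n'²) when n+n' is odd (it need not vanish on (0, π)).
  u² squared terms: (1)²·∫cos(2x)² dx = 1·π/2 = π/2;  (1)²·∫sin(x)² dx = 1·π/2 = π/2.
  u² cross terms: 2·(1)·(1)·∫cos(2x)·sin(x) dx = 2·(-2/3) = -4/3.
  So ∫_0^π u² dx = π/2 + π/2 − 4/3 = -4/3 + π.
  (u')² squared terms: (-2)²·∫sin(2x)² dx = 4·π/2 = 2*π;  (1)²·∫cos(x)² dx = 1·π/2 = π/2.
  (u')² cross terms: 2·(-2)·(1)·∫sin(2x)·cos(x) dx = -4·(4/3) = -16/3.
  So ∫_0^π (u')² dx = 2*π + π/2 − 16/3 = -16/3 + 5*π/2.
||u||_{H^1}^2 = (-4/3 + π) + (-16/3 + 5*π/2) = -20/3 + 7*π/2.


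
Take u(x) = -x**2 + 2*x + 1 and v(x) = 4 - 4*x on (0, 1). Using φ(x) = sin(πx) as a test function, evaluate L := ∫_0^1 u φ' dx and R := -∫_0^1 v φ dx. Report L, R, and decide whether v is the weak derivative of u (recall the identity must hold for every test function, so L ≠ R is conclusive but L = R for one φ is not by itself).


LHS = -2/π, RHS = -4/π. No, v is not the weak derivative of u.

u(x) = -x**2 + 2*x + 1, classical derivative u'(x) = 2 - 2*x.
φ(x) = sin(πx), so φ'(x) = π*cos(π*x).
Note φ(0) = φ(1) = 0, so the boundary term u·φ vanishes.
LHS = ∫_0^1 u(x) φ'(x) dx = ∫_0^1 (-π*x^2*cos(π*x) + 2*π*x*cos(π*x) + π*cos(π*x)) dx. Term by term:
  ∫_0^1 π*cos(π*x) dx = 0;  ∫_0^1 -π*x^2*cos(π*x) dx = 2/π;  ∫_0^1 2*π*x*cos(π*x) dx = -4/π.
Sum: 0 + 2/π − 4/π = -2/π.
So LHS = -2/π.
∫_0^1 v(x) φ(x) dx = ∫_0^1 (-4*x*sin(π*x) + 4*sin(π*x)) dx. Term by term:
  ∫_0^1 4*sin(π*x) dx = 8/π;  ∫_0^1 -4*x*sin(π*x) dx = -4/π.
Sum: 8/π − 4/π = 4/π.
So RHS = -∫_0^1 v(x) φ(x) dx = -4/π.
LHS − RHS = 2/π ≠ 0, so the identity fails.
(For a valid weak derivative the identity must hold for EVERY test function, in particular this one. The failure shows v is NOT the weak derivative of u.)
Correct weak derivative would be u'(x) = 2 - 2*x.
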